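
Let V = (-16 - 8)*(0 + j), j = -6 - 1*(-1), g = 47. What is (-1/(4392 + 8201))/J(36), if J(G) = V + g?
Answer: -1/2103031 ≈ -4.7550e-7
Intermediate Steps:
j = -5 (j = -6 + 1 = -5)
V = 120 (V = (-16 - 8)*(0 - 5) = -24*(-5) = 120)
J(G) = 167 (J(G) = 120 + 47 = 167)
(-1/(4392 + 8201))/J(36) = -1/(4392 + 8201)/167 = -1/12593*(1/167) = -1*1/12593*(1/167) = -1/12593*1/167 = -1/2103031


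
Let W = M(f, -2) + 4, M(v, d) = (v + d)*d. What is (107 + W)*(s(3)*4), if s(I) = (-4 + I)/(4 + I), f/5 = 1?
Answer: -60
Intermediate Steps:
f = 5 (f = 5*1 = 5)
M(v, d) = d*(d + v) (M(v, d) = (d + v)*d = d*(d + v))
s(I) = (-4 + I)/(4 + I)
W = -2 (W = -2*(-2 + 5) + 4 = -2*3 + 4 = -6 + 4 = -2)
(107 + W)*(s(3)*4) = (107 - 2)*(((-4 + 3)/(4 + 3))*4) = 105*((-1/7)*4) = 105*(((⅐)*(-1))*4) = 105*(-⅐*4) = 105*(-4/7) = -60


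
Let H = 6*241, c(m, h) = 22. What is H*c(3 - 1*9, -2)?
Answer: 31812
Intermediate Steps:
H = 1446
H*c(3 - 1*9, -2) = 1446*22 = 31812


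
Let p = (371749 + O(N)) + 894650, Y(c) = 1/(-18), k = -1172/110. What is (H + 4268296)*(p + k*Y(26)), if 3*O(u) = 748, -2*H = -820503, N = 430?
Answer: 53334694463561/9 ≈ 5.9261e+12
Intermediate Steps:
H = 820503/2 (H = -1/2*(-820503) = 820503/2 ≈ 4.1025e+5)
O(u) = 748/3 (O(u) = (1/3)*748 = 748/3)
k = -586/55 (k = -1172*1/110 = -586/55 ≈ -10.655)
Y(c) = -1/18
p = 3799945/3 (p = (371749 + 748/3) + 894650 = 1115995/3 + 894650 = 3799945/3 ≈ 1.2666e+6)
(H + 4268296)*(p + k*Y(26)) = (820503/2 + 4268296)*(3799945/3 - 586/55*(-1/18)) = 9357095*(3799945/3 + 293/495)/2 = (9357095/2)*(626991218/495) = 53334694463561/9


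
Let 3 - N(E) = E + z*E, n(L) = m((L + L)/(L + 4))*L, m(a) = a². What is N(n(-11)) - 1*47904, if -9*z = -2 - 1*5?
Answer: -21039157/441 ≈ -47708.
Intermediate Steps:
z = 7/9 (z = -(-2 - 1*5)/9 = -(-2 - 5)/9 = -⅑*(-7) = 7/9 ≈ 0.77778)
n(L) = 4*L³/(4 + L)² (n(L) = ((L + L)/(L + 4))²*L = ((2*L)/(4 + L))²*L = (2*L/(4 + L))²*L = (4*L²/(4 + L)²)*L = 4*L³/(4 + L)²)
N(E) = 3 - 16*E/9 (N(E) = 3 - (E + 7*E/9) = 3 - 16*E/9)
N(n(-11)) - 1*47904 = (3 - 64*(-11)³/(9*(4 - 11)²)) - 1*47904 = (3 - 64*(-1331)/(9*(-7)²)) - 47904 = (3 - 64*(-1331)/(9*49)) - 47904 = (3 - 16/9*(-5324/49)) - 47904 = (3 + 85184/441) - 47904 = 86507/441 - 47904 = -21039157/441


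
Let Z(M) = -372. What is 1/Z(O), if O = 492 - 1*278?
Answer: -1/372 ≈ -0.0026882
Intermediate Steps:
O = 214 (O = 492 - 278 = 214)
1/Z(O) = 1/(-372) = -1/372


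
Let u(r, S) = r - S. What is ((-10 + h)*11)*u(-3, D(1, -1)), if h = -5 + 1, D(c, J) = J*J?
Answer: 616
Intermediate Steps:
D(c, J) = J**2
h = -4
((-10 + h)*11)*u(-3, D(1, -1)) = ((-10 - 4)*11)*(-3 - 1*(-1)**2) = (-14*11)*(-3 - 1*1) = -154*(-3 - 1) = -154*(-4) = 616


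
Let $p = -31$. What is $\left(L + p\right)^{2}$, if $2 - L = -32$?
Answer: $9$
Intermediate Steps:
$L = 34$ ($L = 2 - -32 = 2 + 32 = 34$)
$\left(L + p\right)^{2} = \left(34 - 31\right)^{2} = 3^{2} = 9$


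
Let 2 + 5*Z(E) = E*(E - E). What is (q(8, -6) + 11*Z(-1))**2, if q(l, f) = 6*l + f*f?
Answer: 158404/25 ≈ 6336.2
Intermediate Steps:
Z(E) = -2/5 (Z(E) = -2/5 + (E*(E - E))/5 = -2/5 + (E*0)/5 = -2/5 + (1/5)*0 = -2/5 + 0 = -2/5)
q(l, f) = f**2 + 6*l (q(l, f) = 6*l + f**2 = f**2 + 6*l)
(q(8, -6) + 11*Z(-1))**2 = (((-6)**2 + 6*8) + 11*(-2/5))**2 = ((36 + 48) - 22/5)**2 = (84 - 22/5)**2 = (398/5)**2 = 158404/25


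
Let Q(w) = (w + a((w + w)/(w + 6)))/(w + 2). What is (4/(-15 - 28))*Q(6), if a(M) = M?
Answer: -7/86 ≈ -0.081395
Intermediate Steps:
Q(w) = (w + 2*w/(6 + w))/(2 + w) (Q(w) = (w + (w + w)/(w + 6))/(w + 2) = (w + (2*w)/(6 + w))/(2 + w) = (w + 2*w/(6 + w))/(2 + w))
(4/(-15 - 28))*Q(6) = (4/(-15 - 28))*(6*(8 + 6)/((2 + 6)*(6 + 6))) = (4/(-43))*(6*14/(8*12)) = (-1/43*4)*(6*(⅛)*(1/12)*14) = -4/43*7/8 = -7/86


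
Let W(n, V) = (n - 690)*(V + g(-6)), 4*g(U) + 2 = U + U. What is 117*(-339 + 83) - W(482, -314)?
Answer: -95992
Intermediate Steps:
g(U) = -½ + U/2 (g(U) = -½ + (U + U)/4 = -½ + (2*U)/4 = -½ + U/2)
W(n, V) = (-690 + n)*(-7/2 + V) (W(n, V) = (n - 690)*(V + (-½ + (½)*(-6))) = (-690 + n)*(V + (-½ - 3)) = (-690 + n)*(V - 7/2) = (-690 + n)*(-7/2 + V))
117*(-339 + 83) - W(482, -314) = 117*(-339 + 83) - (2415 - 690*(-314) - 7/2*482 - 314*482) = 117*(-256) - (2415 + 216660 - 1687 - 151348) = -29952 - 1*66040 = -29952 - 66040 = -95992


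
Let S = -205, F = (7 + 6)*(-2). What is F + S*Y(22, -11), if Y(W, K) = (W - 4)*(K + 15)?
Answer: -14786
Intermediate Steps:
F = -26 (F = 13*(-2) = -26)
Y(W, K) = (-4 + W)*(15 + K)
F + S*Y(22, -11) = -26 - 205*(-60 - 4*(-11) + 15*22 - 11*22) = -26 - 205*(-60 + 44 + 330 - 242) = -26 - 205*72 = -26 - 14760 = -14786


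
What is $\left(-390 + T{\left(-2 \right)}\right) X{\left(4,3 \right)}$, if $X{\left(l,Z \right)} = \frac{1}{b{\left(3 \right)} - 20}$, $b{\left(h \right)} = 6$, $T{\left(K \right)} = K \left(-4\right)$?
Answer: $\frac{191}{7} \approx 27.286$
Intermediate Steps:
$T{\left(K \right)} = - 4 K$
$X{\left(l,Z \right)} = - \frac{1}{14}$ ($X{\left(l,Z \right)} = \frac{1}{6 - 20} = \frac{1}{-14} = - \frac{1}{14}$)
$\left(-390 + T{\left(-2 \right)}\right) X{\left(4,3 \right)} = \left(-390 - -8\right) \left(- \frac{1}{14}\right) = \left(-390 + 8\right) \left(- \frac{1}{14}\right) = \left(-382\right) \left(- \frac{1}{14}\right) = \frac{191}{7}$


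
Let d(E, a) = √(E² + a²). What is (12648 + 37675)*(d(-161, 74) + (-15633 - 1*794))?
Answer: -826655921 + 50323*√31397 ≈ -8.1774e+8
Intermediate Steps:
(12648 + 37675)*(d(-161, 74) + (-15633 - 1*794)) = (12648 + 37675)*(√((-161)² + 74²) + (-15633 - 1*794)) = 50323*(√(25921 + 5476) + (-15633 - 794)) = 50323*(√31397 - 16427) = 50323*(-16427 + √31397) = -826655921 + 50323*√31397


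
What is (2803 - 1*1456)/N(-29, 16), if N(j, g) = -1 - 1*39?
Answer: -1347/40 ≈ -33.675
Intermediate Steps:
N(j, g) = -40 (N(j, g) = -1 - 39 = -40)
(2803 - 1*1456)/N(-29, 16) = (2803 - 1*1456)/(-40) = (2803 - 1456)*(-1/40) = 1347*(-1/40) = -1347/40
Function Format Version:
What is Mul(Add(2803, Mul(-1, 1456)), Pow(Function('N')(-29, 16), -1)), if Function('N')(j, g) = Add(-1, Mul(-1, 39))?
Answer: Rational(-1347, 40) ≈ -33.675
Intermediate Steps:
Function('N')(j, g) = -40 (Function('N')(j, g) = Add(-1, -39) = -40)
Mul(Add(2803, Mul(-1, 1456)), Pow(Function('N')(-29, 16), -1)) = Mul(Add(2803, Mul(-1, 1456)), Pow(-40, -1)) = Mul(Add(2803, -1456), Rational(-1, 40)) = Mul(1347, Rational(-1, 40)) = Rational(-1347, 40)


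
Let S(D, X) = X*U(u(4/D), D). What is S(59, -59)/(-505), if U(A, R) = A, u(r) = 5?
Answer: 59/101 ≈ 0.58416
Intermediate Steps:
S(D, X) = 5*X (S(D, X) = X*5 = 5*X)
S(59, -59)/(-505) = (5*(-59))/(-505) = -295*(-1/505) = 59/101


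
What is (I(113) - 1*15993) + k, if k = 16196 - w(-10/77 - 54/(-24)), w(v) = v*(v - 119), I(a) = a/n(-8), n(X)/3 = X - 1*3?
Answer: 127319705/284592 ≈ 447.38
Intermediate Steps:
n(X) = -9 + 3*X (n(X) = 3*(X - 1*3) = 3*(X - 3) = 3*(-3 + X) = -9 + 3*X)
I(a) = -a/33 (I(a) = a/(-9 + 3*(-8)) = a/(-9 - 24) = a/(-33) = a*(-1/33) = -a/33)
w(v) = v*(-119 + v)
k = 1559924691/94864 (k = 16196 - (-10/77 - 54/(-24))*(-119 + (-10/77 - 54/(-24))) = 16196 - (-10*1/77 - 54*(-1/24))*(-119 + (-10*1/77 - 54*(-1/24))) = 16196 - (-10/77 + 9/4)*(-119 + (-10/77 + 9/4)) = 16196 - 653*(-119 + 653/308)/308 = 16196 - 653*(-35999)/(308*308) = 16196 - 1*(-23507347/94864) = 16196 + 23507347/94864 = 1559924691/94864 ≈ 16444.)
(I(113) - 1*15993) + k = (-1/33*113 - 1*15993) + 1559924691/94864 = (-113/33 - 15993) + 1559924691/94864 = -527882/33 + 1559924691/94864 = 127319705/284592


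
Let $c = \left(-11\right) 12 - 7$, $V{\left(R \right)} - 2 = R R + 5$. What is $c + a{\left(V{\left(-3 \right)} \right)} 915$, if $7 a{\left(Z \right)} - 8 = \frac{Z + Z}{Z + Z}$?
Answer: $\frac{7262}{7} \approx 1037.4$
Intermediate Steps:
$V{\left(R \right)} = 7 + R^{2}$ ($V{\left(R \right)} = 2 + \left(R R + 5\right) = 2 + \left(R^{2} + 5\right) = 2 + \left(5 + R^{2}\right) = 7 + R^{2}$)
$a{\left(Z \right)} = \frac{9}{7}$ ($a{\left(Z \right)} = \frac{8}{7} + \frac{\left(Z + Z\right) \frac{1}{Z + Z}}{7} = \frac{8}{7} + \frac{2 Z \frac{1}{2 Z}}{7} = \frac{8}{7} + \frac{1}{7} \cdot 1 = \frac{8}{7} + \frac{1}{7} = \frac{9}{7}$)
$c = -139$ ($c = -132 - 7 = -139$)
$c + a{\left(V{\left(-3 \right)} \right)} 915 = -139 + \frac{9}{7} \cdot 915 = -139 + \frac{8235}{7} = \frac{7262}{7}$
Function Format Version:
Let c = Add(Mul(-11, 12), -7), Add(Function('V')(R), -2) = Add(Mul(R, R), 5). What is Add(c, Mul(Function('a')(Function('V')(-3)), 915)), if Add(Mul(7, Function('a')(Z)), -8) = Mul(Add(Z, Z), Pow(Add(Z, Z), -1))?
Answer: Rational(7262, 7) ≈ 1037.4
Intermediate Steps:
Function('V')(R) = Add(7, Pow(R, 2)) (Function('V')(R) = Add(2, Add(Mul(R, R), 5)) = Add(2, Add(Pow(R, 2), 5)) = Add(2, Add(5, Pow(R, 2))) = Add(7, Pow(R, 2)))
Function('a')(Z) = Rational(9, 7) (Function('a')(Z) = Add(Rational(8, 7), Mul(Rational(1, 7), Mul(Add(Z, Z), Pow(Add(Z, Z), -1)))) = Add(Rational(8, 7), Mul(Rational(1, 7), Mul(Mul(2, Z), Pow(Mul(2, Z), -1)))) = Add(Rational(8, 7), Mul(Rational(1, 7), Mul(Mul(2, Z), Mul(Rational(1, 2), Pow(Z, -1))))) = Add(Rational(8, 7), Mul(Rational(1, 7), 1)) = Add(Rational(8, 7), Rational(1, 7)) = Rational(9, 7))
c = -139 (c = Add(-132, -7) = -139)
Add(c, Mul(Function('a')(Function('V')(-3)), 915)) = Add(-139, Mul(Rational(9, 7), 915)) = Add(-139, Rational(8235, 7)) = Rational(7262, 7)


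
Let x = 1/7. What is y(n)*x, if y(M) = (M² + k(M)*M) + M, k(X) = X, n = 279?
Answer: 155961/7 ≈ 22280.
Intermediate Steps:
x = ⅐ ≈ 0.14286
y(M) = M + 2*M² (y(M) = (M² + M*M) + M = (M² + M²) + M = 2*M² + M = M + 2*M²)
y(n)*x = (279*(1 + 2*279))*(⅐) = (279*(1 + 558))*(⅐) = (279*559)*(⅐) = 155961*(⅐) = 155961/7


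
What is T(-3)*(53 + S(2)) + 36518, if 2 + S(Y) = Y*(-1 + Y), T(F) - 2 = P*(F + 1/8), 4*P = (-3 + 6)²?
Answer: 1160997/32 ≈ 36281.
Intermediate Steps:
P = 9/4 (P = (-3 + 6)²/4 = (¼)*3² = (¼)*9 = 9/4 ≈ 2.2500)
T(F) = 73/32 + 9*F/4 (T(F) = 2 + 9*(F + 1/8)/4 = 2 + 9*(F + ⅛)/4 = 2 + 9*(⅛ + F)/4 = 2 + (9/32 + 9*F/4) = 73/32 + 9*F/4)
S(Y) = -2 + Y*(-1 + Y)
T(-3)*(53 + S(2)) + 36518 = (73/32 + (9/4)*(-3))*(53 + (-2 + 2² - 1*2)) + 36518 = (73/32 - 27/4)*(53 + (-2 + 4 - 2)) + 36518 = -143*(53 + 0)/32 + 36518 = -143/32*53 + 36518 = -7579/32 + 36518 = 1160997/32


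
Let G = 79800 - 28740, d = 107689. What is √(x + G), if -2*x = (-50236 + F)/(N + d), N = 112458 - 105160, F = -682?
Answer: √675118766683173/114987 ≈ 225.97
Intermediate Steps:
N = 7298
G = 51060
x = 25459/114987 (x = -(-50236 - 682)/(2*(7298 + 107689)) = -(-25459)/114987 = -½*(-50918/114987) = 25459/114987 ≈ 0.22141)
√(x + G) = √(25459/114987 + 51060) = √(5871261679/114987) = √675118766683173/114987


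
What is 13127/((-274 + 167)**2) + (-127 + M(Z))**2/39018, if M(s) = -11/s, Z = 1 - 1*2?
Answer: 333123515/223358541 ≈ 1.4914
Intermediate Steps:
Z = -1 (Z = 1 - 2 = -1)
13127/((-274 + 167)**2) + (-127 + M(Z))**2/39018 = 13127/((-274 + 167)**2) + (-127 - 11/(-1))**2/39018 = 13127/((-107)**2) + (-127 - 11*(-1))**2*(1/39018) = 13127/11449 + (-127 + 11)**2*(1/39018) = 13127*(1/11449) + (-116)**2*(1/39018) = 13127/11449 + 13456*(1/39018) = 13127/11449 + 6728/19509 = 333123515/223358541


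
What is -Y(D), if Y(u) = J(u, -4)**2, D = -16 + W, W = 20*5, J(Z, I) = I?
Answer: -16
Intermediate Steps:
W = 100
D = 84 (D = -16 + 100 = 84)
Y(u) = 16 (Y(u) = (-4)**2 = 16)
-Y(D) = -1*16 = -16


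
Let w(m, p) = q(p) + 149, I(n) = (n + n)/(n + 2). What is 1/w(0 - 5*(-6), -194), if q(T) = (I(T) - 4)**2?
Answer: 2304/352321 ≈ 0.0065395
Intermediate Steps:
I(n) = 2*n/(2 + n) (I(n) = (2*n)/(2 + n) = 2*n/(2 + n))
q(T) = (-4 + 2*T/(2 + T))**2 (q(T) = (2*T/(2 + T) - 4)**2 = (-4 + 2*T/(2 + T))**2)
w(m, p) = 149 + 4*(4 + p)**2/(2 + p)**2 (w(m, p) = 4*(4 + p)**2/(2 + p)**2 + 149 = 149 + 4*(4 + p)**2/(2 + p)**2)
1/w(0 - 5*(-6), -194) = 1/((660 + 153*(-194)**2 + 628*(-194))/(4 + (-194)**2 + 4*(-194))) = 1/((660 + 153*37636 - 121832)/(4 + 37636 - 776)) = 1/((660 + 5758308 - 121832)/36864) = 1/((1/36864)*5637136) = 1/(352321/2304) = 2304/352321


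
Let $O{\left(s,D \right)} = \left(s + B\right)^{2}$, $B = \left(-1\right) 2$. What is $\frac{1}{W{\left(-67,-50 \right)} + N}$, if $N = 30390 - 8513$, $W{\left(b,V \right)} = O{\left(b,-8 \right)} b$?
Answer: $- \frac{1}{297110} \approx -3.3658 \cdot 10^{-6}$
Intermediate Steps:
$B = -2$
$O{\left(s,D \right)} = \left(-2 + s\right)^{2}$ ($O{\left(s,D \right)} = \left(s - 2\right)^{2} = \left(-2 + s\right)^{2}$)
$W{\left(b,V \right)} = b \left(-2 + b\right)^{2}$ ($W{\left(b,V \right)} = \left(-2 + b\right)^{2} b = b \left(-2 + b\right)^{2}$)
$N = 21877$ ($N = 30390 - 8513 = 21877$)
$\frac{1}{W{\left(-67,-50 \right)} + N} = \frac{1}{- 67 \left(-2 - 67\right)^{2} + 21877} = \frac{1}{- 67 \left(-69\right)^{2} + 21877} = \frac{1}{\left(-67\right) 4761 + 21877} = \frac{1}{-318987 + 21877} = \frac{1}{-297110} = - \frac{1}{297110}$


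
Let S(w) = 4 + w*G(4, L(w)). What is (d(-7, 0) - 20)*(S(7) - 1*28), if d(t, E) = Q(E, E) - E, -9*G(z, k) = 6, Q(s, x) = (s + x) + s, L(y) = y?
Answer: 1720/3 ≈ 573.33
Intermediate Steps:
Q(s, x) = x + 2*s
G(z, k) = -⅔ (G(z, k) = -⅑*6 = -⅔)
S(w) = 4 - 2*w/3 (S(w) = 4 + w*(-⅔) = 4 - 2*w/3)
d(t, E) = 2*E (d(t, E) = (E + 2*E) - E = 3*E - E = 2*E)
(d(-7, 0) - 20)*(S(7) - 1*28) = (2*0 - 20)*((4 - ⅔*7) - 1*28) = (0 - 20)*((4 - 14/3) - 28) = -20*(-⅔ - 28) = -20*(-86/3) = 1720/3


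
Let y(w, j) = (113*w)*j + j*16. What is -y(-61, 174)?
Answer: 1196598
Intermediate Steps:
y(w, j) = 16*j + 113*j*w (y(w, j) = 113*j*w + 16*j = 16*j + 113*j*w)
-y(-61, 174) = -174*(16 + 113*(-61)) = -174*(16 - 6893) = -174*(-6877) = -1*(-1196598) = 1196598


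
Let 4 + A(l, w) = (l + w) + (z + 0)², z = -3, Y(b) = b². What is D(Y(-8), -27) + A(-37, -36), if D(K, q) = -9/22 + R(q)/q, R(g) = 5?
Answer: -40745/594 ≈ -68.594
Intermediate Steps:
D(K, q) = -9/22 + 5/q
A(l, w) = 5 + l + w (A(l, w) = -4 + ((l + w) + (-3 + 0)²) = -4 + ((l + w) + (-3)²) = -4 + ((l + w) + 9) = -4 + (9 + l + w) = 5 + l + w)
D(Y(-8), -27) + A(-37, -36) = (-9/22 + 5/(-27)) + (5 - 37 - 36) = (-9/22 + 5*(-1/27)) - 68 = (-9/22 - 5/27) - 68 = -353/594 - 68 = -40745/594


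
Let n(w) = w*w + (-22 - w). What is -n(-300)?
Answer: -90278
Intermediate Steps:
n(w) = -22 + w² - w (n(w) = w² + (-22 - w) = -22 + w² - w)
-n(-300) = -(-22 + (-300)² - 1*(-300)) = -(-22 + 90000 + 300) = -1*90278 = -90278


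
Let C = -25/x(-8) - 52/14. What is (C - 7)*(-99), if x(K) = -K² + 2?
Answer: 443025/434 ≈ 1020.8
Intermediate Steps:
x(K) = 2 - K²
C = -1437/434 (C = -25/(2 - 1*(-8)²) - 52/14 = -25/(2 - 1*64) - 52*1/14 = -25/(2 - 64) - 26/7 = -25/(-62) - 26/7 = -25*(-1/62) - 26/7 = 25/62 - 26/7 = -1437/434 ≈ -3.3111)
(C - 7)*(-99) = (-1437/434 - 7)*(-99) = -4475/434*(-99) = 443025/434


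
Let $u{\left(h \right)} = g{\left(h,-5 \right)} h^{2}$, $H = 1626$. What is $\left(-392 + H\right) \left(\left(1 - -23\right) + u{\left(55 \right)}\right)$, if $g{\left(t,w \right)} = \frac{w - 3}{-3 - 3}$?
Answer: $\frac{15020248}{3} \approx 5.0068 \cdot 10^{6}$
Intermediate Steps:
$g{\left(t,w \right)} = \frac{1}{2} - \frac{w}{6}$ ($g{\left(t,w \right)} = \frac{-3 + w}{-6} = \left(-3 + w\right) \left(- \frac{1}{6}\right) = \frac{1}{2} - \frac{w}{6}$)
$u{\left(h \right)} = \frac{4 h^{2}}{3}$ ($u{\left(h \right)} = \left(\frac{1}{2} - - \frac{5}{6}\right) h^{2} = \left(\frac{1}{2} + \frac{5}{6}\right) h^{2} = \frac{4 h^{2}}{3}$)
$\left(-392 + H\right) \left(\left(1 - -23\right) + u{\left(55 \right)}\right) = \left(-392 + 1626\right) \left(\left(1 - -23\right) + \frac{4 \cdot 55^{2}}{3}\right) = 1234 \left(\left(1 + 23\right) + \frac{4}{3} \cdot 3025\right) = 1234 \left(24 + \frac{12100}{3}\right) = 1234 \cdot \frac{12172}{3} = \frac{15020248}{3}$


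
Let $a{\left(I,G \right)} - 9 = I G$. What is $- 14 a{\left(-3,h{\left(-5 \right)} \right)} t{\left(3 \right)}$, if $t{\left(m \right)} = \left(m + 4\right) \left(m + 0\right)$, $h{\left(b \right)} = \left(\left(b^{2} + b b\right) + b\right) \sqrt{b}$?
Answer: $-2646 + 39690 i \sqrt{5} \approx -2646.0 + 88750.0 i$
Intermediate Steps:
$h{\left(b \right)} = \sqrt{b} \left(b + 2 b^{2}\right)$ ($h{\left(b \right)} = \left(\left(b^{2} + b^{2}\right) + b\right) \sqrt{b} = \left(2 b^{2} + b\right) \sqrt{b} = \left(b + 2 b^{2}\right) \sqrt{b} = \sqrt{b} \left(b + 2 b^{2}\right)$)
$a{\left(I,G \right)} = 9 + G I$ ($a{\left(I,G \right)} = 9 + I G = 9 + G I$)
$t{\left(m \right)} = m \left(4 + m\right)$ ($t{\left(m \right)} = \left(4 + m\right) m = m \left(4 + m\right)$)
$- 14 a{\left(-3,h{\left(-5 \right)} \right)} t{\left(3 \right)} = - 14 \left(9 + \left(-5\right)^{\frac{3}{2}} \left(1 + 2 \left(-5\right)\right) \left(-3\right)\right) 3 \left(4 + 3\right) = - 14 \left(9 + - 5 i \sqrt{5} \left(1 - 10\right) \left(-3\right)\right) 3 \cdot 7 = - 14 \left(9 + - 5 i \sqrt{5} \left(-9\right) \left(-3\right)\right) 21 = - 14 \left(9 + 45 i \sqrt{5} \left(-3\right)\right) 21 = - 14 \left(9 - 135 i \sqrt{5}\right) 21 = \left(-126 + 1890 i \sqrt{5}\right) 21 = -2646 + 39690 i \sqrt{5}$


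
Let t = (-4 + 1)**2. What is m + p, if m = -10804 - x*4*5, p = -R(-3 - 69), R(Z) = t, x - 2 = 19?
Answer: -11233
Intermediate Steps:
t = 9 (t = (-3)**2 = 9)
x = 21 (x = 2 + 19 = 21)
R(Z) = 9
p = -9 (p = -1*9 = -9)
m = -11224 (m = -10804 - 21*4*5 = -10804 - 84*5 = -10804 - 1*420 = -10804 - 420 = -11224)
m + p = -11224 - 9 = -11233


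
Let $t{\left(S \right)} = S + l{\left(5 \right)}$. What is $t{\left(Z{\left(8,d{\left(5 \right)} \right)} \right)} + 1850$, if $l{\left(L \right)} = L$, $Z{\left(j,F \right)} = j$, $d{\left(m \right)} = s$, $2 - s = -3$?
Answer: $1863$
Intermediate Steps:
$s = 5$ ($s = 2 - -3 = 2 + 3 = 5$)
$d{\left(m \right)} = 5$
$t{\left(S \right)} = 5 + S$ ($t{\left(S \right)} = S + 5 = 5 + S$)
$t{\left(Z{\left(8,d{\left(5 \right)} \right)} \right)} + 1850 = \left(5 + 8\right) + 1850 = 13 + 1850 = 1863$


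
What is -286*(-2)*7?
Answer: 4004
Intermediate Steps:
-286*(-2)*7 = -22*(-26)*7 = 572*7 = 4004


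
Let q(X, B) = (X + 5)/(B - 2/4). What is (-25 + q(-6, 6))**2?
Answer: 76729/121 ≈ 634.12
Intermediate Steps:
q(X, B) = (5 + X)/(-1/2 + B) (q(X, B) = (5 + X)/(B - 2*1/4) = (5 + X)/(B - 1/2) = (5 + X)/(-1/2 + B))
(-25 + q(-6, 6))**2 = (-25 + 2*(5 - 6)/(-1 + 2*6))**2 = (-25 + 2*(-1)/(-1 + 12))**2 = (-25 + 2*(-1)/11)**2 = (-25 + 2*(1/11)*(-1))**2 = (-25 - 2/11)**2 = (-277/11)**2 = 76729/121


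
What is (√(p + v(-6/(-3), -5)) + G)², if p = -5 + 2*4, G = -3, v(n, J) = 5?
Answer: 17 - 12*√2 ≈ 0.029437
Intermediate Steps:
p = 3 (p = -5 + 8 = 3)
(√(p + v(-6/(-3), -5)) + G)² = (√(3 + 5) - 3)² = (√8 - 3)² = (2*√2 - 3)² = (-3 + 2*√2)²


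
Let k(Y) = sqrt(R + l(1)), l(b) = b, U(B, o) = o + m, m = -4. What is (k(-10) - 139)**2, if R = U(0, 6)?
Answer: (139 - sqrt(3))**2 ≈ 18843.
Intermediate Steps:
U(B, o) = -4 + o (U(B, o) = o - 4 = -4 + o)
R = 2 (R = -4 + 6 = 2)
k(Y) = sqrt(3) (k(Y) = sqrt(2 + 1) = sqrt(3))
(k(-10) - 139)**2 = (sqrt(3) - 139)**2 = (-139 + sqrt(3))**2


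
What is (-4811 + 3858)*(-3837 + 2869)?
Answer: 922504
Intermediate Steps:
(-4811 + 3858)*(-3837 + 2869) = -953*(-968) = 922504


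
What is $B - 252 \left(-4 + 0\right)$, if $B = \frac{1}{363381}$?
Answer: $\frac{366288049}{363381} \approx 1008.0$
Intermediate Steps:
$B = \frac{1}{363381} \approx 2.7519 \cdot 10^{-6}$
$B - 252 \left(-4 + 0\right) = \frac{1}{363381} - 252 \left(-4 + 0\right) = \frac{1}{363381} - -1008 = \frac{1}{363381} + 1008 = \frac{366288049}{363381}$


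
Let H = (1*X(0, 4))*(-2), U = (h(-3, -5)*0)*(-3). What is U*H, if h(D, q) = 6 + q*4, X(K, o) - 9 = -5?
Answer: 0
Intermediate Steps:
X(K, o) = 4 (X(K, o) = 9 - 5 = 4)
h(D, q) = 6 + 4*q
U = 0 (U = ((6 + 4*(-5))*0)*(-3) = ((6 - 20)*0)*(-3) = -14*0*(-3) = 0*(-3) = 0)
H = -8 (H = (1*4)*(-2) = 4*(-2) = -8)
U*H = 0*(-8) = 0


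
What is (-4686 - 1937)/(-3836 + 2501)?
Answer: 6623/1335 ≈ 4.9611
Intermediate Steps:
(-4686 - 1937)/(-3836 + 2501) = -6623/(-1335) = -6623*(-1/1335) = 6623/1335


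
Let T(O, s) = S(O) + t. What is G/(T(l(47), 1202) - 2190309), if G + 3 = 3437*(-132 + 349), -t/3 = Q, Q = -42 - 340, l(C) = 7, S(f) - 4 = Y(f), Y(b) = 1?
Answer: -372913/1094579 ≈ -0.34069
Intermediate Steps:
S(f) = 5 (S(f) = 4 + 1 = 5)
Q = -382
t = 1146 (t = -3*(-382) = 1146)
T(O, s) = 1151 (T(O, s) = 5 + 1146 = 1151)
G = 745826 (G = -3 + 3437*(-132 + 349) = -3 + 3437*217 = -3 + 745829 = 745826)
G/(T(l(47), 1202) - 2190309) = 745826/(1151 - 2190309) = 745826/(-2189158) = 745826*(-1/2189158) = -372913/1094579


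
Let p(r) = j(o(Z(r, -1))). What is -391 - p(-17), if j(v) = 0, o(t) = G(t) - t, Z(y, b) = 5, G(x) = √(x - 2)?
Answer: -391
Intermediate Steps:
G(x) = √(-2 + x)
o(t) = √(-2 + t) - t
p(r) = 0
-391 - p(-17) = -391 - 1*0 = -391 + 0 = -391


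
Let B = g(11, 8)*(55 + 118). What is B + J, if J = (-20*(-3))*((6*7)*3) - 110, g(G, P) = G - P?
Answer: 7969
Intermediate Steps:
J = 7450 (J = 60*(42*3) - 110 = 60*126 - 110 = 7560 - 110 = 7450)
B = 519 (B = (11 - 1*8)*(55 + 118) = (11 - 8)*173 = 3*173 = 519)
B + J = 519 + 7450 = 7969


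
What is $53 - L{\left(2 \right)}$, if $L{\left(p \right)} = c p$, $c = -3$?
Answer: $59$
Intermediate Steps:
$L{\left(p \right)} = - 3 p$
$53 - L{\left(2 \right)} = 53 - \left(-3\right) 2 = 53 - -6 = 53 + 6 = 59$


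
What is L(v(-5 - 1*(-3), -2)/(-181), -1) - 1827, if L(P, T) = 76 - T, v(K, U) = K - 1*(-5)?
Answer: -1750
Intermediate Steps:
v(K, U) = 5 + K (v(K, U) = K + 5 = 5 + K)
L(v(-5 - 1*(-3), -2)/(-181), -1) - 1827 = (76 - 1*(-1)) - 1827 = (76 + 1) - 1827 = 77 - 1827 = -1750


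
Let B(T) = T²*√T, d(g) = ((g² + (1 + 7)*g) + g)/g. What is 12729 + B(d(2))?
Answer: 12729 + 121*√11 ≈ 13130.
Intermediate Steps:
d(g) = (g² + 9*g)/g (d(g) = ((g² + 8*g) + g)/g = (g² + 9*g)/g)
B(T) = T^(5/2)
12729 + B(d(2)) = 12729 + (9 + 2)^(5/2) = 12729 + 11^(5/2) = 12729 + 121*√11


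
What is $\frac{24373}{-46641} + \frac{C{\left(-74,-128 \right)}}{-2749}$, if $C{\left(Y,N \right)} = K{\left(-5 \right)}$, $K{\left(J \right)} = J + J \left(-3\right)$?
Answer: $- \frac{67467787}{128216109} \approx -0.5262$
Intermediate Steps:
$K{\left(J \right)} = - 2 J$ ($K{\left(J \right)} = J - 3 J = - 2 J$)
$C{\left(Y,N \right)} = 10$ ($C{\left(Y,N \right)} = \left(-2\right) \left(-5\right) = 10$)
$\frac{24373}{-46641} + \frac{C{\left(-74,-128 \right)}}{-2749} = \frac{24373}{-46641} + \frac{10}{-2749} = 24373 \left(- \frac{1}{46641}\right) + 10 \left(- \frac{1}{2749}\right) = - \frac{24373}{46641} - \frac{10}{2749} = - \frac{67467787}{128216109}$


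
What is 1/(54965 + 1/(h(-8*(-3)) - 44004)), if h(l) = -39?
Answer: 44043/2420823494 ≈ 1.8193e-5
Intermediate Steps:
1/(54965 + 1/(h(-8*(-3)) - 44004)) = 1/(54965 + 1/(-39 - 44004)) = 1/(54965 + 1/(-44043)) = 1/(54965 - 1/44043) = 1/(2420823494/44043) = 44043/2420823494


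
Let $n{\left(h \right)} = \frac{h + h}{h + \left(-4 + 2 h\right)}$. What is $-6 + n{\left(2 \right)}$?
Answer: $-4$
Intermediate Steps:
$n{\left(h \right)} = \frac{2 h}{-4 + 3 h}$
$-6 + n{\left(2 \right)} = -6 + 2 \cdot 2 \frac{1}{-4 + 3 \cdot 2} = -6 + 2 \cdot 2 \frac{1}{-4 + 6} = -6 + 2 \cdot 2 \cdot \frac{1}{2} = -6 + 2 = -4$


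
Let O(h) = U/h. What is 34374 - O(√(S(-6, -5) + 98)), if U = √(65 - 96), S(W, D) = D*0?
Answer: 34374 - I*√62/14 ≈ 34374.0 - 0.56243*I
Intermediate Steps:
S(W, D) = 0
U = I*√31 (U = √(-31) = I*√31 ≈ 5.5678*I)
O(h) = I*√31/h (O(h) = (I*√31)/h = I*√31/h)
34374 - O(√(S(-6, -5) + 98)) = 34374 - I*√31/(√(0 + 98)) = 34374 - I*√31/(√98) = 34374 - I*√31/(7*√2) = 34374 - I*√31*√2/14 = 34374 - I*√62/14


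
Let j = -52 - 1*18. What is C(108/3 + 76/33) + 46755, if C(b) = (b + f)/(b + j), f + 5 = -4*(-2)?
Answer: 48904367/1046 ≈ 46754.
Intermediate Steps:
j = -70 (j = -52 - 18 = -70)
f = 3 (f = -5 - 4*(-2) = -5 + 8 = 3)
C(b) = (3 + b)/(-70 + b) (C(b) = (b + 3)/(b - 70) = (3 + b)/(-70 + b))
C(108/3 + 76/33) + 46755 = (3 + (108/3 + 76/33))/(-70 + (108/3 + 76/33)) + 46755 = (3 + (108*(⅓) + 76*(1/33)))/(-70 + (108*(⅓) + 76*(1/33))) + 46755 = (3 + (36 + 76/33))/(-70 + (36 + 76/33)) + 46755 = (3 + 1264/33)/(-70 + 1264/33) + 46755 = (1363/33)/(-1046/33) + 46755 = -33/1046*1363/33 + 46755 = -1363/1046 + 46755 = 48904367/1046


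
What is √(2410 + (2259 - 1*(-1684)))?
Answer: √6353 ≈ 79.706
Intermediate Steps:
√(2410 + (2259 - 1*(-1684))) = √(2410 + (2259 + 1684)) = √(2410 + 3943) = √6353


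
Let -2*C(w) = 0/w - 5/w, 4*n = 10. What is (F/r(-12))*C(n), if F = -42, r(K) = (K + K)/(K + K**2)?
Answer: 231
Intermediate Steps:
n = 5/2 (n = (1/4)*10 = 5/2 ≈ 2.5000)
r(K) = 2*K/(K + K**2) (r(K) = (2*K)/(K + K**2) = 2*K/(K + K**2))
C(w) = 5/(2*w) (C(w) = -(0/w - 5/w)/2 = -(0 - 5/w)/2 = -(-5)/(2*w) = 5/(2*w))
(F/r(-12))*C(n) = (-42/(2/(1 - 12)))*(5/(2*(5/2))) = (-42/(2/(-11)))*((5/2)*(2/5)) = -42/(2*(-1/11))*1 = -42/(-2/11)*1 = -42*(-11/2)*1 = 231*1 = 231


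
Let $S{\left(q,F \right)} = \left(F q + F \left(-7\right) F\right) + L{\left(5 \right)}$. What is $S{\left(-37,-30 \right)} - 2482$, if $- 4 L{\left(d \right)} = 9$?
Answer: $- \frac{30697}{4} \approx -7674.3$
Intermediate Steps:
$L{\left(d \right)} = - \frac{9}{4}$ ($L{\left(d \right)} = \left(- \frac{1}{4}\right) 9 = - \frac{9}{4}$)
$S{\left(q,F \right)} = - \frac{9}{4} - 7 F^{2} + F q$ ($S{\left(q,F \right)} = \left(F q + F \left(-7\right) F\right) - \frac{9}{4} = \left(F q + - 7 F F\right) - \frac{9}{4} = \left(F q - 7 F^{2}\right) - \frac{9}{4} = \left(- 7 F^{2} + F q\right) - \frac{9}{4} = - \frac{9}{4} - 7 F^{2} + F q$)
$S{\left(-37,-30 \right)} - 2482 = \left(- \frac{9}{4} - 7 \left(-30\right)^{2} - -1110\right) - 2482 = \left(- \frac{9}{4} - 6300 + 1110\right) - 2482 = - \frac{20769}{4} - 2482 = - \frac{30697}{4}$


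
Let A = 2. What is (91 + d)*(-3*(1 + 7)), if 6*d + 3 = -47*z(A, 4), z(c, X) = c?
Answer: -1796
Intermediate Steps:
d = -97/6 (d = -1/2 + (-47*2)/6 = -1/2 + (1/6)*(-94) = -1/2 - 47/3 = -97/6 ≈ -16.167)
(91 + d)*(-3*(1 + 7)) = (91 - 97/6)*(-3*(1 + 7)) = 449*(-3*8)/6 = (449/6)*(-24) = -1796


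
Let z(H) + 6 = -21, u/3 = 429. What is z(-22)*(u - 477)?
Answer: -21870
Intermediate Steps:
u = 1287 (u = 3*429 = 1287)
z(H) = -27 (z(H) = -6 - 21 = -27)
z(-22)*(u - 477) = -27*(1287 - 477) = -27*810 = -21870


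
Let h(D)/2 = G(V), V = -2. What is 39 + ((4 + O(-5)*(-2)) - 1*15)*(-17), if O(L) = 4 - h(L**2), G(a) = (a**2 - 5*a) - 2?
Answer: -454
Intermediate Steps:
G(a) = -2 + a**2 - 5*a
h(D) = 24 (h(D) = 2*(-2 + (-2)**2 - 5*(-2)) = 2*(-2 + 4 + 10) = 2*12 = 24)
O(L) = -20 (O(L) = 4 - 1*24 = 4 - 24 = -20)
39 + ((4 + O(-5)*(-2)) - 1*15)*(-17) = 39 + ((4 - 20*(-2)) - 1*15)*(-17) = 39 + ((4 + 40) - 15)*(-17) = 39 + (44 - 15)*(-17) = 39 + 29*(-17) = 39 - 493 = -454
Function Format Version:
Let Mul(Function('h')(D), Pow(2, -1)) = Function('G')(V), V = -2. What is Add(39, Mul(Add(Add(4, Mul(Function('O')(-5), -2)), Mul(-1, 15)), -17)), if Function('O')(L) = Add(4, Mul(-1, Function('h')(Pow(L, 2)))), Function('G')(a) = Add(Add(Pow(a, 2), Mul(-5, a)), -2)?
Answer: -454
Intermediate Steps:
Function('G')(a) = Add(-2, Pow(a, 2), Mul(-5, a))
Function('h')(D) = 24 (Function('h')(D) = Mul(2, Add(-2, Pow(-2, 2), Mul(-5, -2))) = Mul(2, Add(-2, 4, 10)) = Mul(2, 12) = 24)
Function('O')(L) = -20 (Function('O')(L) = Add(4, Mul(-1, 24)) = Add(4, -24) = -20)
Add(39, Mul(Add(Add(4, Mul(Function('O')(-5), -2)), Mul(-1, 15)), -17)) = Add(39, Mul(Add(Add(4, Mul(-20, -2)), Mul(-1, 15)), -17)) = Add(39, Mul(Add(Add(4, 40), -15), -17)) = Add(39, Mul(Add(44, -15), -17)) = Add(39, Mul(29, -17)) = Add(39, -493) = -454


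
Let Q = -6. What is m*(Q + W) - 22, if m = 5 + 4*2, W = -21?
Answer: -373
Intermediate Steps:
m = 13 (m = 5 + 8 = 13)
m*(Q + W) - 22 = 13*(-6 - 21) - 22 = 13*(-27) - 22 = -351 - 22 = -373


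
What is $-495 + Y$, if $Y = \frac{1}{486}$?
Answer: $- \frac{240569}{486} \approx -495.0$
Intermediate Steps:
$Y = \frac{1}{486} \approx 0.0020576$
$-495 + Y = -495 + \frac{1}{486} = - \frac{240569}{486}$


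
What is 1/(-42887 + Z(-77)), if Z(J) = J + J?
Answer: -1/43041 ≈ -2.3234e-5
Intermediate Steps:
Z(J) = 2*J
1/(-42887 + Z(-77)) = 1/(-42887 + 2*(-77)) = 1/(-42887 - 154) = 1/(-43041) = -1/43041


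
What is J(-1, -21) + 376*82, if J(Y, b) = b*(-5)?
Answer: 30937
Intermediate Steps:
J(Y, b) = -5*b
J(-1, -21) + 376*82 = -5*(-21) + 376*82 = 105 + 30832 = 30937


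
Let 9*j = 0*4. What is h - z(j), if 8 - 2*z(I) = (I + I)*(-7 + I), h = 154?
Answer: 150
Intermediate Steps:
j = 0 (j = (0*4)/9 = (⅑)*0 = 0)
z(I) = 4 - I*(-7 + I) (z(I) = 4 - (I + I)*(-7 + I)/2 = 4 - 2*I*(-7 + I)/2 = 4 - I*(-7 + I))
h - z(j) = 154 - (4 - 1*0² + 7*0) = 154 - (4 - 1*0 + 0) = 154 - (4 + 0 + 0) = 154 - 1*4 = 154 - 4 = 150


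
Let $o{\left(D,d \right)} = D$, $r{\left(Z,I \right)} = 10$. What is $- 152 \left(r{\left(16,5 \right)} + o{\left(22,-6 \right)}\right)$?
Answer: $-4864$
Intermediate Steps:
$- 152 \left(r{\left(16,5 \right)} + o{\left(22,-6 \right)}\right) = - 152 \left(10 + 22\right) = \left(-152\right) 32 = -4864$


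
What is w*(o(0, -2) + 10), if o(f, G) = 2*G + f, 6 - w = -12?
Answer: 108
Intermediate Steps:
w = 18 (w = 6 - 1*(-12) = 6 + 12 = 18)
o(f, G) = f + 2*G
w*(o(0, -2) + 10) = 18*((0 + 2*(-2)) + 10) = 18*((0 - 4) + 10) = 18*(-4 + 10) = 18*6 = 108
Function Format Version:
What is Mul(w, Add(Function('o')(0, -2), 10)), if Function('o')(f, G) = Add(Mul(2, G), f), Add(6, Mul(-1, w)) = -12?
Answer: 108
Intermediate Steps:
w = 18 (w = Add(6, Mul(-1, -12)) = Add(6, 12) = 18)
Function('o')(f, G) = Add(f, Mul(2, G))
Mul(w, Add(Function('o')(0, -2), 10)) = Mul(18, Add(Add(0, Mul(2, -2)), 10)) = Mul(18, Add(Add(0, -4), 10)) = Mul(18, Add(-4, 10)) = Mul(18, 6) = 108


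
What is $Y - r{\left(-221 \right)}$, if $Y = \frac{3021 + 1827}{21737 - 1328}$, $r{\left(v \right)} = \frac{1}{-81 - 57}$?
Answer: $\frac{229811}{938814} \approx 0.24479$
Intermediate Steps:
$r{\left(v \right)} = - \frac{1}{138}$ ($r{\left(v \right)} = \frac{1}{-138} = - \frac{1}{138}$)
$Y = \frac{1616}{6803}$ ($Y = \frac{4848}{20409} = 4848 \cdot \frac{1}{20409} = \frac{1616}{6803} \approx 0.23754$)
$Y - r{\left(-221 \right)} = \frac{1616}{6803} - - \frac{1}{138} = \frac{1616}{6803} + \frac{1}{138} = \frac{229811}{938814}$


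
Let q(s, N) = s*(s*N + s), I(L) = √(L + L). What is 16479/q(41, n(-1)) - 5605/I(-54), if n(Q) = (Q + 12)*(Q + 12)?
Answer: 16479/205082 + 5605*I*√3/18 ≈ 0.080353 + 539.34*I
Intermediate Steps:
n(Q) = (12 + Q)² (n(Q) = (12 + Q)*(12 + Q) = (12 + Q)²)
I(L) = √2*√L (I(L) = √(2*L) = √2*√L)
q(s, N) = s*(s + N*s) (q(s, N) = s*(N*s + s) = s*(s + N*s))
16479/q(41, n(-1)) - 5605/I(-54) = 16479/((41²*(1 + (12 - 1)²))) - 5605*(-I*√3/18) = 16479/((1681*(1 + 11²))) - 5605*(-I*√3/18) = 16479/((1681*(1 + 121))) - 5605*(-I*√3/18) = 16479/((1681*122)) - (-5605)*I*√3/18 = 16479/205082 + 5605*I*√3/18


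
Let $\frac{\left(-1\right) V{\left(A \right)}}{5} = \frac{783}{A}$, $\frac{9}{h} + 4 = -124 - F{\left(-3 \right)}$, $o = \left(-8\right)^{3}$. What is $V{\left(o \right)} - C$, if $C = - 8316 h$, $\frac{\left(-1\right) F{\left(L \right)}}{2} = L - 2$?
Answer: $- \frac{6296643}{11776} \approx -534.7$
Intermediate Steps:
$F{\left(L \right)} = 4 - 2 L$ ($F{\left(L \right)} = - 2 \left(L - 2\right) = - 2 \left(-2 + L\right) = 4 - 2 L$)
$o = -512$
$h = - \frac{3}{46}$ ($h = \frac{9}{-4 - \left(128 + 6\right)} = \frac{9}{-4 - 134} = \frac{9}{-138} = 9 \left(- \frac{1}{138}\right) = - \frac{3}{46} \approx -0.065217$)
$C = \frac{12474}{23}$ ($C = \left(-8316\right) \left(- \frac{3}{46}\right) = \frac{12474}{23} \approx 542.35$)
$V{\left(A \right)} = - \frac{3915}{A}$ ($V{\left(A \right)} = - 5 \frac{783}{A} = - \frac{3915}{A}$)
$V{\left(o \right)} - C = - \frac{3915}{-512} - \frac{12474}{23} = \left(-3915\right) \left(- \frac{1}{512}\right) - \frac{12474}{23} = \frac{3915}{512} - \frac{12474}{23} = - \frac{6296643}{11776}$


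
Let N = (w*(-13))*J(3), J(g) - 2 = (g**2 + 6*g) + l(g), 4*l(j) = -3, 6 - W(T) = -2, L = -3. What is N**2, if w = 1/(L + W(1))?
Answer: 2157961/400 ≈ 5394.9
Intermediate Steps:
W(T) = 8 (W(T) = 6 - 1*(-2) = 6 + 2 = 8)
l(j) = -3/4 (l(j) = (1/4)*(-3) = -3/4)
J(g) = 5/4 + g**2 + 6*g (J(g) = 2 + ((g**2 + 6*g) - 3/4) = 2 + (-3/4 + g**2 + 6*g) = 5/4 + g**2 + 6*g)
w = 1/5 (w = 1/(-3 + 8) = 1/5 ≈ 0.20000)
N = -1469/20 (N = ((1/5)*(-13))*(5/4 + 3**2 + 6*3) = -13*(5/4 + 9 + 18)/5 = -13/5*113/4 = -1469/20 ≈ -73.450)
N**2 = (-1469/20)**2 = 2157961/400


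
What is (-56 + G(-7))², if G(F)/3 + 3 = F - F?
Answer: 4225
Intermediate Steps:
G(F) = -9 (G(F) = -9 + 3*(F - F) = -9 + 3*0 = -9 + 0 = -9)
(-56 + G(-7))² = (-56 - 9)² = (-65)² = 4225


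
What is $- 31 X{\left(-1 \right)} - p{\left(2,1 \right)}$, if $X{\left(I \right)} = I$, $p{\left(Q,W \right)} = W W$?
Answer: $30$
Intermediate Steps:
$p{\left(Q,W \right)} = W^{2}$
$- 31 X{\left(-1 \right)} - p{\left(2,1 \right)} = \left(-31\right) \left(-1\right) - 1^{2} = 31 - 1 = 30$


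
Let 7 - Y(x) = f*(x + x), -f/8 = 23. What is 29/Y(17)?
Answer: 29/6263 ≈ 0.0046304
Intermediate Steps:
f = -184 (f = -8*23 = -184)
Y(x) = 7 + 368*x (Y(x) = 7 - (-184)*(x + x) = 7 - (-184)*2*x = 7 - (-368)*x = 7 + 368*x)
29/Y(17) = 29/(7 + 368*17) = 29/(7 + 6256) = 29/6263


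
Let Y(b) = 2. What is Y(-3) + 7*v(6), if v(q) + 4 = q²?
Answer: 226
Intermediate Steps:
v(q) = -4 + q²
Y(-3) + 7*v(6) = 2 + 7*(-4 + 6²) = 2 + 7*(-4 + 36) = 2 + 7*32 = 2 + 224 = 226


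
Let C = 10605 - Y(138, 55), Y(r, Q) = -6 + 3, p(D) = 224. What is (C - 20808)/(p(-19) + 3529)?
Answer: -3400/1251 ≈ -2.7178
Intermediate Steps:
Y(r, Q) = -3
C = 10608 (C = 10605 - 1*(-3) = 10605 + 3 = 10608)
(C - 20808)/(p(-19) + 3529) = (10608 - 20808)/(224 + 3529) = -10200/3753 = -10200*1/3753 = -3400/1251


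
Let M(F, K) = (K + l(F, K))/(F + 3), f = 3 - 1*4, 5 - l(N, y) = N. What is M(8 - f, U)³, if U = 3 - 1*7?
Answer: -8/27 ≈ -0.29630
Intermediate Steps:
l(N, y) = 5 - N
f = -1 (f = 3 - 4 = -1)
U = -4 (U = 3 - 7 = -4)
M(F, K) = (5 + K - F)/(3 + F) (M(F, K) = (K + (5 - F))/(F + 3) = (5 + K - F)/(3 + F))
M(8 - f, U)³ = ((5 - 4 - (8 - 1*(-1)))/(3 + (8 - 1*(-1))))³ = ((5 - 4 - (8 + 1))/(3 + (8 + 1)))³ = ((5 - 4 - 1*9)/(3 + 9))³ = ((5 - 4 - 9)/12)³ = ((1/12)*(-8))³ = (-⅔)³ = -8/27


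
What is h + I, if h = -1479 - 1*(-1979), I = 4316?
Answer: 4816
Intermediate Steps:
h = 500 (h = -1479 + 1979 = 500)
h + I = 500 + 4316 = 4816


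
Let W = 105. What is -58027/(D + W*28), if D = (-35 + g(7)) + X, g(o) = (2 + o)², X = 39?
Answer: -58027/3025 ≈ -19.182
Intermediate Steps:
D = 85 (D = (-35 + (2 + 7)²) + 39 = (-35 + 9²) + 39 = (-35 + 81) + 39 = 46 + 39 = 85)
-58027/(D + W*28) = -58027/(85 + 105*28) = -58027/(85 + 2940) = -58027/3025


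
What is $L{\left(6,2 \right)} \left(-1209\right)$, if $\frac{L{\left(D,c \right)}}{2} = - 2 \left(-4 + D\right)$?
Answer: $9672$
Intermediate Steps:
$L{\left(D,c \right)} = 16 - 4 D$ ($L{\left(D,c \right)} = 2 \left(- 2 \left(-4 + D\right)\right) = 2 \left(8 - 2 D\right) = 16 - 4 D$)
$L{\left(6,2 \right)} \left(-1209\right) = \left(16 - 24\right) \left(-1209\right) = \left(-8\right) \left(-1209\right) = 9672$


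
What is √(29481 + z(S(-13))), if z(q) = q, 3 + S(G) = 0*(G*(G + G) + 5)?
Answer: 17*√102 ≈ 171.69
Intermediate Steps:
S(G) = -3 (S(G) = -3 + 0*(G*(G + G) + 5) = -3 + 0*(G*(2*G) + 5) = -3 + 0*(2*G² + 5) = -3 + 0*(5 + 2*G²) = -3 + 0 = -3)
√(29481 + z(S(-13))) = √(29481 - 3) = √29478 = 17*√102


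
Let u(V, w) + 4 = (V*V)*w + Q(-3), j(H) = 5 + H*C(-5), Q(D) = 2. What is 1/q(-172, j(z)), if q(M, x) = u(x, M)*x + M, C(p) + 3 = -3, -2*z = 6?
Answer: -1/2092942 ≈ -4.7780e-7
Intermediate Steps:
z = -3 (z = -1/2*6 = -3)
C(p) = -6 (C(p) = -3 - 3 = -6)
j(H) = 5 - 6*H (j(H) = 5 + H*(-6) = 5 - 6*H)
u(V, w) = -2 + w*V**2 (u(V, w) = -4 + ((V*V)*w + 2) = -4 + (V**2*w + 2) = -4 + (w*V**2 + 2) = -4 + (2 + w*V**2) = -2 + w*V**2)
q(M, x) = M + x*(-2 + M*x**2) (q(M, x) = (-2 + M*x**2)*x + M = x*(-2 + M*x**2) + M = M + x*(-2 + M*x**2))
1/q(-172, j(z)) = 1/(-172 + (5 - 6*(-3))*(-2 - 172*(5 - 6*(-3))**2)) = 1/(-172 + (5 + 18)*(-2 - 172*(5 + 18)**2)) = 1/(-172 + 23*(-2 - 172*23**2)) = 1/(-172 + 23*(-2 - 172*529)) = 1/(-172 + 23*(-2 - 90988)) = 1/(-172 + 23*(-90990)) = 1/(-172 - 2092770) = 1/(-2092942) = -1/2092942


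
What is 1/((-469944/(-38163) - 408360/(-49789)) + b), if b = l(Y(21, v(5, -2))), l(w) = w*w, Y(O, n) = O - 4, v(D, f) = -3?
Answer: 633365869/196036830973 ≈ 0.0032309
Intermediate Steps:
Y(O, n) = -4 + O
l(w) = w²
b = 289 (b = (-4 + 21)² = 17² = 289)
1/((-469944/(-38163) - 408360/(-49789)) + b) = 1/((-469944/(-38163) - 408360/(-49789)) + 289) = 1/((-469944*(-1/38163) - 408360*(-1/49789)) + 289) = 1/((156648/12721 + 408360/49789) + 289) = 1/(12994094832/633365869 + 289) = 1/(196036830973/633365869) = 633365869/196036830973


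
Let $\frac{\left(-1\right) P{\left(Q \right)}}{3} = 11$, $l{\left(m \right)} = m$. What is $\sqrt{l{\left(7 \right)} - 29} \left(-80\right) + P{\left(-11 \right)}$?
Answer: $-33 - 80 i \sqrt{22} \approx -33.0 - 375.23 i$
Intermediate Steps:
$P{\left(Q \right)} = -33$ ($P{\left(Q \right)} = \left(-3\right) 11 = -33$)
$\sqrt{l{\left(7 \right)} - 29} \left(-80\right) + P{\left(-11 \right)} = \sqrt{7 - 29} \left(-80\right) - 33 = \sqrt{-22} \left(-80\right) - 33 = i \sqrt{22} \left(-80\right) - 33 = - 80 i \sqrt{22} - 33 = -33 - 80 i \sqrt{22}$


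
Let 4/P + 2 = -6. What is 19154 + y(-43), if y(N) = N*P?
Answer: 38351/2 ≈ 19176.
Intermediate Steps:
P = -1/2 (P = 4/(-2 - 6) = 4/(-8) = 4*(-1/8) = -1/2 ≈ -0.50000)
y(N) = -N/2 (y(N) = N*(-1/2) = -N/2)
19154 + y(-43) = 19154 - 1/2*(-43) = 19154 + 43/2 = 38351/2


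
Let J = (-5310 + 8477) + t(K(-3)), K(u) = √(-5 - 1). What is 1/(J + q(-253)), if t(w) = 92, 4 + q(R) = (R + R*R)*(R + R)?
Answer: -1/32257281 ≈ -3.1001e-8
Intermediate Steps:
q(R) = -4 + 2*R*(R + R²) (q(R) = -4 + (R + R*R)*(R + R) = -4 + (R + R²)*(2*R) = -4 + 2*R*(R + R²))
K(u) = I*√6 (K(u) = √(-6) = I*√6)
J = 3259 (J = (-5310 + 8477) + 92 = 3167 + 92 = 3259)
1/(J + q(-253)) = 1/(3259 + (-4 + 2*(-253)² + 2*(-253)³)) = 1/(3259 + (-4 + 2*64009 + 2*(-16194277))) = 1/(3259 + (-4 + 128018 - 32388554)) = 1/(3259 - 32260540) = 1/(-32257281) = -1/32257281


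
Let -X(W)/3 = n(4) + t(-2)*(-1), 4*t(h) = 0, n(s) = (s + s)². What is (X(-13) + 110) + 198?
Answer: 116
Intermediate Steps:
n(s) = 4*s² (n(s) = (2*s)² = 4*s²)
t(h) = 0 (t(h) = (¼)*0 = 0)
X(W) = -192 (X(W) = -3*(4*4² + 0*(-1)) = -3*(4*16 + 0) = -3*(64 + 0) = -3*64 = -192)
(X(-13) + 110) + 198 = (-192 + 110) + 198 = -82 + 198 = 116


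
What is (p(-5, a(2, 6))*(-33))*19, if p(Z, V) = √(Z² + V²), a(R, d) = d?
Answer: -627*√61 ≈ -4897.0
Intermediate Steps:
p(Z, V) = √(V² + Z²)
(p(-5, a(2, 6))*(-33))*19 = (√(6² + (-5)²)*(-33))*19 = (√(36 + 25)*(-33))*19 = (√61*(-33))*19 = -33*√61*19 = -627*√61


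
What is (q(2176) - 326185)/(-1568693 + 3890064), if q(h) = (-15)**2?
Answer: -325960/2321371 ≈ -0.14042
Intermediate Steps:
q(h) = 225
(q(2176) - 326185)/(-1568693 + 3890064) = (225 - 326185)/(-1568693 + 3890064) = -325960/2321371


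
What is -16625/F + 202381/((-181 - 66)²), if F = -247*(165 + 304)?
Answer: 14146152/4087603 ≈ 3.4607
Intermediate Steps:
F = -115843 (F = -247*469 = -115843)
-16625/F + 202381/((-181 - 66)²) = -16625/(-115843) + 202381/((-181 - 66)²) = -16625*(-1/115843) + 202381/((-247)²) = 125/871 + 202381/61009 = 14146152/4087603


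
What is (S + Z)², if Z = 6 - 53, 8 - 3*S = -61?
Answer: 576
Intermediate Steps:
S = 23 (S = 8/3 - ⅓*(-61) = 8/3 + 61/3 = 23)
Z = -47
(S + Z)² = (23 - 47)² = (-24)² = 576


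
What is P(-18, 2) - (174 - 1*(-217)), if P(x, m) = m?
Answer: -389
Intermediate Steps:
P(-18, 2) - (174 - 1*(-217)) = 2 - (174 - 1*(-217)) = 2 - (174 + 217) = 2 - 1*391 = 2 - 391 = -389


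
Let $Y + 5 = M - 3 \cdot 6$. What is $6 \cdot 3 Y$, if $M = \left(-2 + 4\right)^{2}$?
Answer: $-342$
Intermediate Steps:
$M = 4$ ($M = 2^{2} = 4$)
$Y = -19$ ($Y = -5 + \left(4 - 3 \cdot 6\right) = -5 + \left(4 - 18\right) = -5 - 14 = -19$)
$6 \cdot 3 Y = 6 \cdot 3 \left(-19\right) = 18 \left(-19\right) = -342$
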